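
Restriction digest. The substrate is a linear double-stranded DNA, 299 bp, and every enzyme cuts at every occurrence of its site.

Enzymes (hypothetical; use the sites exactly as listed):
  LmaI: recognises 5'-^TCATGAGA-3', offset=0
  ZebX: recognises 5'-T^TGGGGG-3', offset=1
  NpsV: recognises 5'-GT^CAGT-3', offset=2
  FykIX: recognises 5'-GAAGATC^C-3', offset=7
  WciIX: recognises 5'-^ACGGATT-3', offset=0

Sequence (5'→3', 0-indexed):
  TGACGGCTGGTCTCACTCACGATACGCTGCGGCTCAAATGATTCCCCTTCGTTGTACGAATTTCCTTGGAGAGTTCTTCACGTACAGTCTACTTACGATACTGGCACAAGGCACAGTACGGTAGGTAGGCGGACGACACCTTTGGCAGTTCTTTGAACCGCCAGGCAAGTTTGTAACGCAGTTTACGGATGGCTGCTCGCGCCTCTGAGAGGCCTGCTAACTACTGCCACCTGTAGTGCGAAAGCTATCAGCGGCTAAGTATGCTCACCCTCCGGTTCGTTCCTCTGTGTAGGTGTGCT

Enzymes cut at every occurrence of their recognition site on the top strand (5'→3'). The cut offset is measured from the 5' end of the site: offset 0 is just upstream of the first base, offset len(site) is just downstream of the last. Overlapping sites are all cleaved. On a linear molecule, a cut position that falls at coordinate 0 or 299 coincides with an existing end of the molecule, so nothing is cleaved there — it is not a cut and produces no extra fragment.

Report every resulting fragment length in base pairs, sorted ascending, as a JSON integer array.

[299]

Site scan:
  LmaI (TCATGAGA, off=0): no sites
  ZebX (TTGGGGG, off=1): no sites
  NpsV (GTCAGT, off=2): no sites
  FykIX (GAAGATCC, off=7): no sites
  WciIX (ACGGATT, off=0): no sites

All cut coordinates (distinct, sorted): ∅

Fragments:
  no cuts → one linear fragment of 299 bp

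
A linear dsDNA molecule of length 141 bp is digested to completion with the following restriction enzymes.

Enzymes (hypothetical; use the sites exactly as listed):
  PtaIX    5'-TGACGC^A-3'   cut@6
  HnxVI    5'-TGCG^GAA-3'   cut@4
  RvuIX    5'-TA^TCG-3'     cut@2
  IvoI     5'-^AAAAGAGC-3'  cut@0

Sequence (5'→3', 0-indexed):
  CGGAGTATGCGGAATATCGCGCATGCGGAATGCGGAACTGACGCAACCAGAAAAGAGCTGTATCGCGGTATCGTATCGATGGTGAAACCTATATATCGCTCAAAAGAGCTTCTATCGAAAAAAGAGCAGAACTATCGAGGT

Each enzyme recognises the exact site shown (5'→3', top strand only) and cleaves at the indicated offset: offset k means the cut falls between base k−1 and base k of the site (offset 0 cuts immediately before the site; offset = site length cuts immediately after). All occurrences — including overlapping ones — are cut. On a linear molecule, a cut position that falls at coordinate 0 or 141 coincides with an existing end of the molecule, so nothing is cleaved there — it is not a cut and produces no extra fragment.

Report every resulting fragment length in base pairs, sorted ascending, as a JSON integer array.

[5,5,5,6,6,7,7,8,10,11,11,12,13,15,20]

Per-enzyme occurrences:
  PtaIX TGACGCA/6: at [38] ⇒ [44]
  HnxVI TGCGGAA/4: at [7, 23, 30] ⇒ [11, 27, 34]
  RvuIX TATCG/2: at [14, 60, 68, 73, 93, 112, 132] ⇒ [16, 62, 70, 75, 95, 114, 134]
  IvoI AAAAGAGC/0: at [50, 101, 119] ⇒ [50, 101, 119]

All cut coordinates (distinct, sorted): [11, 16, 27, 34, 44, 50, 62, 70, 75, 95, 101, 114, 119, 134]

Fragment lengths:
  [0,11): 11 bp
  [11,16): 5 bp
  [16,27): 11 bp
  [27,34): 7 bp
  [34,44): 10 bp
  [44,50): 6 bp
  [50,62): 12 bp
  [62,70): 8 bp
  [70,75): 5 bp
  [75,95): 20 bp
  [95,101): 6 bp
  [101,114): 13 bp
  [114,119): 5 bp
  [119,134): 15 bp
  [134,141): 7 bp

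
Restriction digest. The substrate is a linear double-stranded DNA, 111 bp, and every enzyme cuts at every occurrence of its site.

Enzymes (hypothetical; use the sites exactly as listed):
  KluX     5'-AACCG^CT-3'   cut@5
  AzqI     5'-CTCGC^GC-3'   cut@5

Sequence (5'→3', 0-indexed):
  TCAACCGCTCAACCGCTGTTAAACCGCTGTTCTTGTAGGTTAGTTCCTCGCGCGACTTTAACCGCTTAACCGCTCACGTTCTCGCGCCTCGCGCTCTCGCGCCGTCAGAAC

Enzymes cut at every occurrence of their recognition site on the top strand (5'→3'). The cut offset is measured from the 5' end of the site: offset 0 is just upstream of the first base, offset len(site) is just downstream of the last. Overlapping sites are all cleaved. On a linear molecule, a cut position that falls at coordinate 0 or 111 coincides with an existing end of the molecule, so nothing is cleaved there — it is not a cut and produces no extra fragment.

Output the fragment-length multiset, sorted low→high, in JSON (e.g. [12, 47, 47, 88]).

Scan for sites:
  KluX AACCGCT/5: at [2, 10, 21, 59, 67] ⇒ [7, 15, 26, 64, 72]
  AzqI CTCGCGC/5: at [46, 80, 87, 95] ⇒ [51, 85, 92, 100]

Pooled cuts: [7, 15, 26, 51, 64, 72, 85, 92, 100]

Fragments:
  [0,7): 7 bp
  [7,15): 8 bp
  [15,26): 11 bp
  [26,51): 25 bp
  [51,64): 13 bp
  [64,72): 8 bp
  [72,85): 13 bp
  [85,92): 7 bp
  [92,100): 8 bp
  [100,111): 11 bp

[7,7,8,8,8,11,11,13,13,25]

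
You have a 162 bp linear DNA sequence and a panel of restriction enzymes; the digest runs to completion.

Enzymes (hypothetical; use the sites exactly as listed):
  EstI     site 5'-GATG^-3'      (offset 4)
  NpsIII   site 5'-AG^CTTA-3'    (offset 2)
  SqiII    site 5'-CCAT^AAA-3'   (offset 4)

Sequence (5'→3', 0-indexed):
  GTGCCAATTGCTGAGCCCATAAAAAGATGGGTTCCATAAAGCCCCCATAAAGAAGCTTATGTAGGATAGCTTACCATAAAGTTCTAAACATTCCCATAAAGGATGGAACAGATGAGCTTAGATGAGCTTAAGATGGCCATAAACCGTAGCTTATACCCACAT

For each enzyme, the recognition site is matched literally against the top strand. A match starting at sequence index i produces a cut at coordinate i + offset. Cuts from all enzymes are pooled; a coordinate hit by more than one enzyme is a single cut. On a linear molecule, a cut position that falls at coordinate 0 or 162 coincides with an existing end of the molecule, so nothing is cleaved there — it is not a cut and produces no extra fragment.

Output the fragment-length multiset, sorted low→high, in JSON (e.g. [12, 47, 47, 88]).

[2,2,5,7,8,8,8,8,9,9,9,9,11,13,14,20,20]

Scan for sites:
  EstI GATG/4: at [25, 101, 110, 120, 131] ⇒ [29, 105, 114, 124, 135]
  NpsIII AGCTTA/2: at [53, 67, 114, 124, 147] ⇒ [55, 69, 116, 126, 149]
  SqiII CCATAAA/4: at [16, 33, 44, 73, 93, 136] ⇒ [20, 37, 48, 77, 97, 140]

Pooled cuts: [20, 29, 37, 48, 55, 69, 77, 97, 105, 114, 116, 124, 126, 135, 140, 149]

Fragment lengths:
  [0,20): 20 bp
  [20,29): 9 bp
  [29,37): 8 bp
  [37,48): 11 bp
  [48,55): 7 bp
  [55,69): 14 bp
  [69,77): 8 bp
  [77,97): 20 bp
  [97,105): 8 bp
  [105,114): 9 bp
  [114,116): 2 bp
  [116,124): 8 bp
  [124,126): 2 bp
  [126,135): 9 bp
  [135,140): 5 bp
  [140,149): 9 bp
  [149,162): 13 bp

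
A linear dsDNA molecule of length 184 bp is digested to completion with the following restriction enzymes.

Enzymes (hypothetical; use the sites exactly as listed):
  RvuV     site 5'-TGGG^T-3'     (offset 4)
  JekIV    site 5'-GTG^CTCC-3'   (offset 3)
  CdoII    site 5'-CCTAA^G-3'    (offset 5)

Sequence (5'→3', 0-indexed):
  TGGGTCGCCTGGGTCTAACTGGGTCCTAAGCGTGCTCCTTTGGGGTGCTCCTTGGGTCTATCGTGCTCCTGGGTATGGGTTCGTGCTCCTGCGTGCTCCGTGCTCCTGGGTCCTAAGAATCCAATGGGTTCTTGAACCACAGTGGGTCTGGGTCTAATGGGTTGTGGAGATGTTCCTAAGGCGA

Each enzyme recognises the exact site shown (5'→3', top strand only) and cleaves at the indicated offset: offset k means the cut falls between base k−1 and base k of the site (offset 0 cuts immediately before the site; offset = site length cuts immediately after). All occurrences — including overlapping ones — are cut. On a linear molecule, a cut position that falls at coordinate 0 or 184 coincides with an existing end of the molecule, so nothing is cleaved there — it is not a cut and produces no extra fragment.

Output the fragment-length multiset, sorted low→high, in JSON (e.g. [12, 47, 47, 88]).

[4,5,5,6,6,6,6,6,7,8,8,9,9,9,9,10,10,12,13,18,18]

Per-enzyme occurrences:
  RvuV TGGGT/4: at [0, 9, 19, 52, 69, 75, 106, 124, 142, 148, 157] ⇒ [4, 13, 23, 56, 73, 79, 110, 128, 146, 152, 161]
  JekIV GTGCTCC/3: at [31, 44, 62, 82, 92, 99] ⇒ [34, 47, 65, 85, 95, 102]
  CdoII CCTAAG/5: at [24, 111, 174] ⇒ [29, 116, 179]

Pooled cuts: [4, 13, 23, 29, 34, 47, 56, 65, 73, 79, 85, 95, 102, 110, 116, 128, 146, 152, 161, 179]

Fragment lengths:
  [0,4): 4 bp
  [4,13): 9 bp
  [13,23): 10 bp
  [23,29): 6 bp
  [29,34): 5 bp
  [34,47): 13 bp
  [47,56): 9 bp
  [56,65): 9 bp
  [65,73): 8 bp
  [73,79): 6 bp
  [79,85): 6 bp
  [85,95): 10 bp
  [95,102): 7 bp
  [102,110): 8 bp
  [110,116): 6 bp
  [116,128): 12 bp
  [128,146): 18 bp
  [146,152): 6 bp
  [152,161): 9 bp
  [161,179): 18 bp
  [179,184): 5 bp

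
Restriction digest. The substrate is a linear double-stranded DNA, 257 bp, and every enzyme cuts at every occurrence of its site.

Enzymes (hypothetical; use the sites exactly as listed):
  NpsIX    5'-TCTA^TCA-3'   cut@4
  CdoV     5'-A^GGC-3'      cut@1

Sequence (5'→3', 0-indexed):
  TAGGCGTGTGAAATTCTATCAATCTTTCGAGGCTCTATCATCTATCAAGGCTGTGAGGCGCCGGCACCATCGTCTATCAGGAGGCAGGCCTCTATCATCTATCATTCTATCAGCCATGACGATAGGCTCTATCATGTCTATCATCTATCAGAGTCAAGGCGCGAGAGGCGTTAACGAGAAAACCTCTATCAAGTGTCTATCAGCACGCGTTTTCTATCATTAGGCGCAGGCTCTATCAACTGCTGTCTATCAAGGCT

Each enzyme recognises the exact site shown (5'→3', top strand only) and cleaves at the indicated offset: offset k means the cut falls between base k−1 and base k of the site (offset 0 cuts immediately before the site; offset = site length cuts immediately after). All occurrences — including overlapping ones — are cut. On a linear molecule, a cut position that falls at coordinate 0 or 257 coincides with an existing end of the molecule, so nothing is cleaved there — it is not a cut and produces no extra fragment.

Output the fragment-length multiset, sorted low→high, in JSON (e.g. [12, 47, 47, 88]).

[2,4,4,4,4,6,6,6,7,7,7,7,7,7,8,8,8,9,9,10,11,12,14,15,16,17,20,22]

Site scan:
  NpsIX TCTATCA/4: at [14, 33, 40, 72, 90, 97, 105, 127, 136, 143, 184, 195, 212, 231, 245] ⇒ [18, 37, 44, 76, 94, 101, 109, 131, 140, 147, 188, 199, 216, 235, 249]
  CdoV AGGC/1: at [1, 29, 47, 55, 81, 85, 123, 156, 165, 221, 227, 252] ⇒ [2, 30, 48, 56, 82, 86, 124, 157, 166, 222, 228, 253]

Pooled cuts: [2, 18, 30, 37, 44, 48, 56, 76, 82, 86, 94, 101, 109, 124, 131, 140, 147, 157, 166, 188, 199, 216, 222, 228, 235, 249, 253]

Fragments:
  [0,2): 2 bp
  [2,18): 16 bp
  [18,30): 12 bp
  [30,37): 7 bp
  [37,44): 7 bp
  [44,48): 4 bp
  [48,56): 8 bp
  [56,76): 20 bp
  [76,82): 6 bp
  [82,86): 4 bp
  [86,94): 8 bp
  [94,101): 7 bp
  [101,109): 8 bp
  [109,124): 15 bp
  [124,131): 7 bp
  [131,140): 9 bp
  [140,147): 7 bp
  [147,157): 10 bp
  [157,166): 9 bp
  [166,188): 22 bp
  [188,199): 11 bp
  [199,216): 17 bp
  [216,222): 6 bp
  [222,228): 6 bp
  [228,235): 7 bp
  [235,249): 14 bp
  [249,253): 4 bp
  [253,257): 4 bp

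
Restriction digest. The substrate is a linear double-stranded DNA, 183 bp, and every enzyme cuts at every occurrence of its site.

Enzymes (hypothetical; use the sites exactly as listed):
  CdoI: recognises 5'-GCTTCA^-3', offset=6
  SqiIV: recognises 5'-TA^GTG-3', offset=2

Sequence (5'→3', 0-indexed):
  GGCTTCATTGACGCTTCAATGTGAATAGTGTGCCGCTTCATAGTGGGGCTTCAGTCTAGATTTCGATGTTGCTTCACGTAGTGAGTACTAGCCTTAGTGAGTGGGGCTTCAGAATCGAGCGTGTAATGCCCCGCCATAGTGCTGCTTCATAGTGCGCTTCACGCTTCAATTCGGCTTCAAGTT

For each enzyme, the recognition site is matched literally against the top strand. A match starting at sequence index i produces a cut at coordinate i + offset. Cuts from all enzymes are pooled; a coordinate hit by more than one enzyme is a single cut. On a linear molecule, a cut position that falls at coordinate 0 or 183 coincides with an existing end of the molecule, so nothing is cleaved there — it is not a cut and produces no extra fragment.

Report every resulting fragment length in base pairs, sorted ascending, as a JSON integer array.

Per-enzyme occurrences:
  CdoI (GCTTCA, off=6): starts [1, 12, 34, 47, 70, 105, 143, 155, 162, 173] → cuts [7, 18, 40, 53, 76, 111, 149, 161, 168, 179]
  SqiIV (TAGTG, off=2): starts [25, 40, 78, 94, 136, 149] → cuts [27, 42, 80, 96, 138, 151]

Pooled cuts: [7, 18, 27, 40, 42, 53, 76, 80, 96, 111, 138, 149, 151, 161, 168, 179]

Fragments:
  [0,7): 7 bp
  [7,18): 11 bp
  [18,27): 9 bp
  [27,40): 13 bp
  [40,42): 2 bp
  [42,53): 11 bp
  [53,76): 23 bp
  [76,80): 4 bp
  [80,96): 16 bp
  [96,111): 15 bp
  [111,138): 27 bp
  [138,149): 11 bp
  [149,151): 2 bp
  [151,161): 10 bp
  [161,168): 7 bp
  [168,179): 11 bp
  [179,183): 4 bp

[2,2,4,4,7,7,9,10,11,11,11,11,13,15,16,23,27]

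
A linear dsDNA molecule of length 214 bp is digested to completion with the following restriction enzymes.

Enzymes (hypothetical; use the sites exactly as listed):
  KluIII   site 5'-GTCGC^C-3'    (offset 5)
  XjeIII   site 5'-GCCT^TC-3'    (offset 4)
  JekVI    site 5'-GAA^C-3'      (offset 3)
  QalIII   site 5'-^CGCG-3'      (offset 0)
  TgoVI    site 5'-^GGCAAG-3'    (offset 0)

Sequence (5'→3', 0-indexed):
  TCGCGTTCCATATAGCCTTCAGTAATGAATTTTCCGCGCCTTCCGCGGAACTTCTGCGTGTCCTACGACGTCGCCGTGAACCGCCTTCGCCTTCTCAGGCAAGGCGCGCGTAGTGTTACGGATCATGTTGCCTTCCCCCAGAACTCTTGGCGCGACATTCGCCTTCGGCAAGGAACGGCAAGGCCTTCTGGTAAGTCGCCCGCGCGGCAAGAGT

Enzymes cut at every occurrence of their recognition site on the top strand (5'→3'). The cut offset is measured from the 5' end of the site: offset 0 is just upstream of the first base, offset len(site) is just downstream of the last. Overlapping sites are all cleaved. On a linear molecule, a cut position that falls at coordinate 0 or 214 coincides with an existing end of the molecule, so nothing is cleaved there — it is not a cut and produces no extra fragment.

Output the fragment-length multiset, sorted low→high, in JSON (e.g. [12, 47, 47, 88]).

Scan for sites:
  KluIII GTCGCC/5: at [69, 194] ⇒ [74, 199]
  XjeIII GCCTTC/4: at [14, 37, 82, 88, 129, 160, 182] ⇒ [18, 41, 86, 92, 133, 164, 186]
  JekVI GAAC/3: at [47, 77, 140, 172] ⇒ [50, 80, 143, 175]
  QalIII CGCG/0: at [1, 34, 43, 104, 106, 150, 200, 202] ⇒ [1, 34, 43, 104, 106, 150, 200, 202]
  TgoVI GGCAAG/0: at [97, 166, 176, 205] ⇒ [97, 166, 176, 205]

Pooled cuts: [1, 18, 34, 41, 43, 50, 74, 80, 86, 92, 97, 104, 106, 133, 143, 150, 164, 166, 175, 176, 186, 199, 200, 202, 205]

Fragments:
  [0,1): 1 bp
  [1,18): 17 bp
  [18,34): 16 bp
  [34,41): 7 bp
  [41,43): 2 bp
  [43,50): 7 bp
  [50,74): 24 bp
  [74,80): 6 bp
  [80,86): 6 bp
  [86,92): 6 bp
  [92,97): 5 bp
  [97,104): 7 bp
  [104,106): 2 bp
  [106,133): 27 bp
  [133,143): 10 bp
  [143,150): 7 bp
  [150,164): 14 bp
  [164,166): 2 bp
  [166,175): 9 bp
  [175,176): 1 bp
  [176,186): 10 bp
  [186,199): 13 bp
  [199,200): 1 bp
  [200,202): 2 bp
  [202,205): 3 bp
  [205,214): 9 bp

[1,1,1,2,2,2,2,3,5,6,6,6,7,7,7,7,9,9,10,10,13,14,16,17,24,27]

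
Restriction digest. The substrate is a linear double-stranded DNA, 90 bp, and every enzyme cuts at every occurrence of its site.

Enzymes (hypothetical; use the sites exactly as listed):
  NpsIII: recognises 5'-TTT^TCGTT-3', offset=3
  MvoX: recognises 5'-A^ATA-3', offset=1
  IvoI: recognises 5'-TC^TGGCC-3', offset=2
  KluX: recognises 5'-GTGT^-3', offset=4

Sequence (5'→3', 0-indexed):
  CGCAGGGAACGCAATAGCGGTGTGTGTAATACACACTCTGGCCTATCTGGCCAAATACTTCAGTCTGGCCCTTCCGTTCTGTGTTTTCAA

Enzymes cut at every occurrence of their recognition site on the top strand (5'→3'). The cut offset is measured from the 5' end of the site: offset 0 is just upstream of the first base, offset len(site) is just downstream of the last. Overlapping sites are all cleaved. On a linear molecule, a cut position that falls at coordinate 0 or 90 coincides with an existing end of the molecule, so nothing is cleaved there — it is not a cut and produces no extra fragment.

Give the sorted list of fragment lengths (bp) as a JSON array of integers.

[1,2,2,6,7,9,10,10,11,13,19]

Scan for sites:
  NpsIII (TTTTCGTT, off=3): no sites
  MvoX AATA/1: at [12, 27, 53] ⇒ [13, 28, 54]
  IvoI TCTGGCC/2: at [36, 45, 63] ⇒ [38, 47, 65]
  KluX GTGT/4: at [19, 21, 23, 80] ⇒ [23, 25, 27, 84]

Pooled cuts: [13, 23, 25, 27, 28, 38, 47, 54, 65, 84]

Fragment lengths:
  [0,13): 13 bp
  [13,23): 10 bp
  [23,25): 2 bp
  [25,27): 2 bp
  [27,28): 1 bp
  [28,38): 10 bp
  [38,47): 9 bp
  [47,54): 7 bp
  [54,65): 11 bp
  [65,84): 19 bp
  [84,90): 6 bp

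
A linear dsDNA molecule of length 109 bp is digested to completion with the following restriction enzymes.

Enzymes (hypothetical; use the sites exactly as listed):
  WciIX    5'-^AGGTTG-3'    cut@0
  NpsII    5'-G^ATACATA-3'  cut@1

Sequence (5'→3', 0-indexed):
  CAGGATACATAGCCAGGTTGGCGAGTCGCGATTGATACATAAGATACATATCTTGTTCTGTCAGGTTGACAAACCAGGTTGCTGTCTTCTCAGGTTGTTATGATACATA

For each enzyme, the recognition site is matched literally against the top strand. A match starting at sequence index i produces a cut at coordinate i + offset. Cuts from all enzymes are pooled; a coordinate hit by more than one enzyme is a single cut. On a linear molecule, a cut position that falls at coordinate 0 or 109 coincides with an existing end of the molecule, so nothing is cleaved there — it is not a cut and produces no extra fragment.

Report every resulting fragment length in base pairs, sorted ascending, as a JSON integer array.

Per-enzyme occurrences:
  WciIX (AGGTTG, off=0): starts [14, 62, 75, 91] → cuts [14, 62, 75, 91]
  NpsII (GATACATA, off=1): starts [3, 33, 42, 101] → cuts [4, 34, 43, 102]

All cut coordinates (distinct, sorted): [4, 14, 34, 43, 62, 75, 91, 102]

Fragments:
  [0,4): 4 bp
  [4,14): 10 bp
  [14,34): 20 bp
  [34,43): 9 bp
  [43,62): 19 bp
  [62,75): 13 bp
  [75,91): 16 bp
  [91,102): 11 bp
  [102,109): 7 bp

[4,7,9,10,11,13,16,19,20]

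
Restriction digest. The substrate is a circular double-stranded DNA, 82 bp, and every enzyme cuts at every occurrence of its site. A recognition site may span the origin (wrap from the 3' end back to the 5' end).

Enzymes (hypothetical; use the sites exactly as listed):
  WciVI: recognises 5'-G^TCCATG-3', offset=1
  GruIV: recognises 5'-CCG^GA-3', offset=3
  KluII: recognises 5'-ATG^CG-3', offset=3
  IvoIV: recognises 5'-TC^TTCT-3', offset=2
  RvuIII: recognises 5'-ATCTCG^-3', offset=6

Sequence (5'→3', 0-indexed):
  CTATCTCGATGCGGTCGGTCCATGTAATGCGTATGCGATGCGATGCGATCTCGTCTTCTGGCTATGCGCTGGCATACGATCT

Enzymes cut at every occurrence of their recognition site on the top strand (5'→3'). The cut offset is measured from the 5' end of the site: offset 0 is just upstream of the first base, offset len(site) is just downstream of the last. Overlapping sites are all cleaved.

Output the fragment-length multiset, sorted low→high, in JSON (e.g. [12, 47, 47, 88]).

Per-enzyme occurrences:
  WciVI GTCCATG/1: at [17] ⇒ [18]
  GruIV (CCGGA, off=3): no sites
  KluII ATGCG/3: at [8, 26, 32, 37, 42, 63] ⇒ [11, 29, 35, 40, 45, 66]
  IvoIV TCTTCT/2: at [53] ⇒ [55]
  RvuIII ATCTCG/6: at [2, 47] ⇒ [8, 53]

Pooled cuts: [8, 11, 18, 29, 35, 40, 45, 53, 55, 66]

Fragments:
  8→11: 3 bp
  11→18: 7 bp
  18→29: 11 bp
  29→35: 6 bp
  35→40: 5 bp
  40→45: 5 bp
  45→53: 8 bp
  53→55: 2 bp
  55→66: 11 bp
  66→8 (wrap): 82-66+8 = 24 bp

[2,3,5,5,6,7,8,11,11,24]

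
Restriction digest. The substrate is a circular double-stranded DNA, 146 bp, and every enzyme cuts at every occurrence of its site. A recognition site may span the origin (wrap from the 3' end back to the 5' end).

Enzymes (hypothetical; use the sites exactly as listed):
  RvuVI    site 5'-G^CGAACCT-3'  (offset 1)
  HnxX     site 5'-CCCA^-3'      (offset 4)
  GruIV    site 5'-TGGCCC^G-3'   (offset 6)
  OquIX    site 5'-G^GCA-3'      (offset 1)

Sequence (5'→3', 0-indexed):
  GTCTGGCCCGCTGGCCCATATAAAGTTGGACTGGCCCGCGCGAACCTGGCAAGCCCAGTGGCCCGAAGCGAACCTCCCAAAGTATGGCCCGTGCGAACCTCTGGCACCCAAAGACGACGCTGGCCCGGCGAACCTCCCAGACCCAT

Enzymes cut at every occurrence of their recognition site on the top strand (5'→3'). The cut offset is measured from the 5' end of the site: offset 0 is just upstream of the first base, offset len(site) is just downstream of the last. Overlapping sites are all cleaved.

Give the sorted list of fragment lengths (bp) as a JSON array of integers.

[2,3,3,4,6,7,7,8,9,9,10,10,11,11,11,16,19]

Scan for sites:
  RvuVI GCGAACCT/1: at [39, 67, 92, 127] ⇒ [40, 68, 93, 128]
  HnxX CCCA/4: at [14, 53, 75, 106, 135, 141] ⇒ [18, 57, 79, 110, 139, 145]
  GruIV TGGCCCG/6: at [3, 31, 58, 84, 120] ⇒ [9, 37, 64, 90, 126]
  OquIX GGCA/1: at [47, 102] ⇒ [48, 103]

Pooled cuts: [9, 18, 37, 40, 48, 57, 64, 68, 79, 90, 93, 103, 110, 126, 128, 139, 145]

Fragment lengths:
  9→18: 9 bp
  18→37: 19 bp
  37→40: 3 bp
  40→48: 8 bp
  48→57: 9 bp
  57→64: 7 bp
  64→68: 4 bp
  68→79: 11 bp
  79→90: 11 bp
  90→93: 3 bp
  93→103: 10 bp
  103→110: 7 bp
  110→126: 16 bp
  126→128: 2 bp
  128→139: 11 bp
  139→145: 6 bp
  145→9 (wrap): 146-145+9 = 10 bp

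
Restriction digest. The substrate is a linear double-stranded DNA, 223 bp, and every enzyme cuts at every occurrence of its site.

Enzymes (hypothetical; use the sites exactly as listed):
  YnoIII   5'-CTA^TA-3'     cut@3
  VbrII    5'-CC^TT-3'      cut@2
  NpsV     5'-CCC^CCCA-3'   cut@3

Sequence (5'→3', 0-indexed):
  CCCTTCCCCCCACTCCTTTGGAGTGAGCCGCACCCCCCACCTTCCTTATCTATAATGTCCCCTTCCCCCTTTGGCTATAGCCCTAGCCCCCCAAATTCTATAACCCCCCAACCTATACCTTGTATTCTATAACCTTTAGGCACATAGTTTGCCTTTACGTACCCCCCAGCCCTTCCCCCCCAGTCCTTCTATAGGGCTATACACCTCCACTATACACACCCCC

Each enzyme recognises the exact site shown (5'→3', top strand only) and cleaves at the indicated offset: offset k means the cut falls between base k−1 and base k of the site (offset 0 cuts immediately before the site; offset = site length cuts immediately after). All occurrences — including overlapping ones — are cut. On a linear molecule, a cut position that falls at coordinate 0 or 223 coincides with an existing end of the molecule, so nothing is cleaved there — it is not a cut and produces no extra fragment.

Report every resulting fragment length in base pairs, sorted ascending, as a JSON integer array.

Scan for sites:
  YnoIII CTATA/3: at [49, 74, 97, 112, 126, 188, 196, 209] ⇒ [52, 77, 100, 115, 129, 191, 199, 212]
  VbrII CCTT/2: at [1, 14, 39, 43, 60, 67, 117, 132, 151, 170, 184] ⇒ [3, 16, 41, 45, 62, 69, 119, 134, 153, 172, 186]
  NpsV CCCCCCA/3: at [5, 32, 86, 103, 161, 175] ⇒ [8, 35, 89, 106, 164, 178]

All cut coordinates (distinct, sorted): [3, 8, 16, 35, 41, 45, 52, 62, 69, 77, 89, 100, 106, 115, 119, 129, 134, 153, 164, 172, 178, 186, 191, 199, 212]

Fragment lengths:
  [0,3): 3 bp
  [3,8): 5 bp
  [8,16): 8 bp
  [16,35): 19 bp
  [35,41): 6 bp
  [41,45): 4 bp
  [45,52): 7 bp
  [52,62): 10 bp
  [62,69): 7 bp
  [69,77): 8 bp
  [77,89): 12 bp
  [89,100): 11 bp
  [100,106): 6 bp
  [106,115): 9 bp
  [115,119): 4 bp
  [119,129): 10 bp
  [129,134): 5 bp
  [134,153): 19 bp
  [153,164): 11 bp
  [164,172): 8 bp
  [172,178): 6 bp
  [178,186): 8 bp
  [186,191): 5 bp
  [191,199): 8 bp
  [199,212): 13 bp
  [212,223): 11 bp

[3,4,4,5,5,5,6,6,6,7,7,8,8,8,8,8,9,10,10,11,11,11,12,13,19,19]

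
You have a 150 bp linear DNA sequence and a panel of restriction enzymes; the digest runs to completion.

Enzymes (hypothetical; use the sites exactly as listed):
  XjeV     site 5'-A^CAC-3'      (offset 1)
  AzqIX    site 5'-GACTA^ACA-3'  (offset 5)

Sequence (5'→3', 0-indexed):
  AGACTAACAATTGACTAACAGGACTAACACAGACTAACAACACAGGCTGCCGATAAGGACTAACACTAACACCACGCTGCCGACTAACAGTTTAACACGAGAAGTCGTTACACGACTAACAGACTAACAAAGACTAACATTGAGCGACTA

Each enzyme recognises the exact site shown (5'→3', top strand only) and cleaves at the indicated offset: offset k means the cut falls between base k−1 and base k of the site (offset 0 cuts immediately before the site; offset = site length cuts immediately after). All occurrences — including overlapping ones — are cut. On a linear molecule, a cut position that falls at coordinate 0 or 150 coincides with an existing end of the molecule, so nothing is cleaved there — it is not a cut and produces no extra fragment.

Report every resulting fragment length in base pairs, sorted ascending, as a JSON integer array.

Site scan:
  XjeV ACAC/1: at [26, 39, 62, 68, 94, 109] ⇒ [27, 40, 63, 69, 95, 110]
  AzqIX GACTAACA/5: at [1, 12, 21, 31, 57, 81, 113, 121, 131] ⇒ [6, 17, 26, 36, 62, 86, 118, 126, 136]

All cut coordinates (distinct, sorted): [6, 17, 26, 27, 36, 40, 62, 63, 69, 86, 95, 110, 118, 126, 136]

Fragments:
  [0,6): 6 bp
  [6,17): 11 bp
  [17,26): 9 bp
  [26,27): 1 bp
  [27,36): 9 bp
  [36,40): 4 bp
  [40,62): 22 bp
  [62,63): 1 bp
  [63,69): 6 bp
  [69,86): 17 bp
  [86,95): 9 bp
  [95,110): 15 bp
  [110,118): 8 bp
  [118,126): 8 bp
  [126,136): 10 bp
  [136,150): 14 bp

[1,1,4,6,6,8,8,9,9,9,10,11,14,15,17,22]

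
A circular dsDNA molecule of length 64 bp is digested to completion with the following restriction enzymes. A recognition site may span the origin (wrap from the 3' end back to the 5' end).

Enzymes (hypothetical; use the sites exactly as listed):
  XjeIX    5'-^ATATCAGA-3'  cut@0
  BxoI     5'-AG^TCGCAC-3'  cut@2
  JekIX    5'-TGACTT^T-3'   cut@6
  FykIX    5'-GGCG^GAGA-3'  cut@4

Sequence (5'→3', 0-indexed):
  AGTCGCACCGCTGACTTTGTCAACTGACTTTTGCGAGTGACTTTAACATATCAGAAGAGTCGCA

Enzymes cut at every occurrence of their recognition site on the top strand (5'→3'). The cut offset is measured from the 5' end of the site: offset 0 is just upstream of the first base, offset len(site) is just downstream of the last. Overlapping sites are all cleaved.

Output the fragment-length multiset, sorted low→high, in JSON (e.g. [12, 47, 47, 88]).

Per-enzyme occurrences:
  XjeIX (ATATCAGA, off=0): starts [47] → cuts [47]
  BxoI (AGTCGCAC, off=2): starts [0] → cuts [2]
  JekIX (TGACTTT, off=6): starts [11, 24, 37] → cuts [17, 30, 43]
  FykIX (GGCGGAGA, off=4): no sites

Pooled cuts: [2, 17, 30, 43, 47]

Fragment lengths:
  2→17: 15 bp
  17→30: 13 bp
  30→43: 13 bp
  43→47: 4 bp
  47→2 (wrap): 64-47+2 = 19 bp

[4,13,13,15,19]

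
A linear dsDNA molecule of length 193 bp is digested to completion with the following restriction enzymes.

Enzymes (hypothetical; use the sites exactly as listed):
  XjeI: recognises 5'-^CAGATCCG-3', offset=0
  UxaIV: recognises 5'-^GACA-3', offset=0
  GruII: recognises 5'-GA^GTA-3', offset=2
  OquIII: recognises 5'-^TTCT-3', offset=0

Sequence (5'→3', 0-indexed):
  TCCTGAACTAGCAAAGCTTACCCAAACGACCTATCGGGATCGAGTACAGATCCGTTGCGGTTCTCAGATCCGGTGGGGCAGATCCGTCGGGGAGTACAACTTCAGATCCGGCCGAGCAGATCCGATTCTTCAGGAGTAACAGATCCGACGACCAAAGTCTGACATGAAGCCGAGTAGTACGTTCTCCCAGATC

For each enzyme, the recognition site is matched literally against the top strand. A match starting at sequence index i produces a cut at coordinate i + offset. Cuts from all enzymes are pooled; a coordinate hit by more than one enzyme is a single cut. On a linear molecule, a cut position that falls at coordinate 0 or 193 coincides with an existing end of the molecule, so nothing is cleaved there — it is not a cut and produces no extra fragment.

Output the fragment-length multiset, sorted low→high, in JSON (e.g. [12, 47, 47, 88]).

[3,4,4,8,9,9,10,12,13,14,14,14,15,21,43]

Scan for sites:
  XjeI (CAGATCCG, off=0): starts [46, 64, 78, 102, 116, 139] → cuts [46, 64, 78, 102, 116, 139]
  UxaIV (GACA, off=0): starts [160] → cuts [160]
  GruII (GAGTA, off=2): starts [41, 91, 133, 171] → cuts [43, 93, 135, 173]
  OquIII (TTCT, off=0): starts [60, 125, 181] → cuts [60, 125, 181]

Pooled cuts: [43, 46, 60, 64, 78, 93, 102, 116, 125, 135, 139, 160, 173, 181]

Fragment lengths:
  [0,43): 43 bp
  [43,46): 3 bp
  [46,60): 14 bp
  [60,64): 4 bp
  [64,78): 14 bp
  [78,93): 15 bp
  [93,102): 9 bp
  [102,116): 14 bp
  [116,125): 9 bp
  [125,135): 10 bp
  [135,139): 4 bp
  [139,160): 21 bp
  [160,173): 13 bp
  [173,181): 8 bp
  [181,193): 12 bp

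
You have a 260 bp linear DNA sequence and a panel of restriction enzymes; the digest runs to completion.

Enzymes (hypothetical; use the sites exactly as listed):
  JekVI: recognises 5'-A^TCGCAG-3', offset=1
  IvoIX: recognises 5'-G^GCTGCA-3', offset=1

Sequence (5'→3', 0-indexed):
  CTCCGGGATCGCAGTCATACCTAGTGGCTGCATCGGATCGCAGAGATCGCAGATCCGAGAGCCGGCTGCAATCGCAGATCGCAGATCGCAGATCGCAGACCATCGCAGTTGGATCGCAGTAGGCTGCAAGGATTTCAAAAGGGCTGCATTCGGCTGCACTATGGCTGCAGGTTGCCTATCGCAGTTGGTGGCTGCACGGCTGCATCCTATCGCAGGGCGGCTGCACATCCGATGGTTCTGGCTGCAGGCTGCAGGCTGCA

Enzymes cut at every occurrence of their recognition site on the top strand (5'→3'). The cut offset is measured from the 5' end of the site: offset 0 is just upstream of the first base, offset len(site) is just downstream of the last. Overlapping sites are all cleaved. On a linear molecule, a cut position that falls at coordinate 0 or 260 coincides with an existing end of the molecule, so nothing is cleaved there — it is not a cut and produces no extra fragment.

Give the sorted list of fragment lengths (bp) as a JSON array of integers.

Scan for sites:
  JekVI (ATCGCAG, off=1): starts [7, 36, 45, 70, 77, 84, 91, 101, 112, 177, 208] → cuts [8, 37, 46, 71, 78, 85, 92, 102, 113, 178, 209]
  IvoIX (GGCTGCA, off=1): starts [25, 63, 121, 141, 151, 162, 189, 197, 218, 239, 246, 253] → cuts [26, 64, 122, 142, 152, 163, 190, 198, 219, 240, 247, 254]

All cut coordinates (distinct, sorted): [8, 26, 37, 46, 64, 71, 78, 85, 92, 102, 113, 122, 142, 152, 163, 178, 190, 198, 209, 219, 240, 247, 254]

Fragment lengths:
  [0,8): 8 bp
  [8,26): 18 bp
  [26,37): 11 bp
  [37,46): 9 bp
  [46,64): 18 bp
  [64,71): 7 bp
  [71,78): 7 bp
  [78,85): 7 bp
  [85,92): 7 bp
  [92,102): 10 bp
  [102,113): 11 bp
  [113,122): 9 bp
  [122,142): 20 bp
  [142,152): 10 bp
  [152,163): 11 bp
  [163,178): 15 bp
  [178,190): 12 bp
  [190,198): 8 bp
  [198,209): 11 bp
  [209,219): 10 bp
  [219,240): 21 bp
  [240,247): 7 bp
  [247,254): 7 bp
  [254,260): 6 bp

[6,7,7,7,7,7,7,8,8,9,9,10,10,10,11,11,11,11,12,15,18,18,20,21]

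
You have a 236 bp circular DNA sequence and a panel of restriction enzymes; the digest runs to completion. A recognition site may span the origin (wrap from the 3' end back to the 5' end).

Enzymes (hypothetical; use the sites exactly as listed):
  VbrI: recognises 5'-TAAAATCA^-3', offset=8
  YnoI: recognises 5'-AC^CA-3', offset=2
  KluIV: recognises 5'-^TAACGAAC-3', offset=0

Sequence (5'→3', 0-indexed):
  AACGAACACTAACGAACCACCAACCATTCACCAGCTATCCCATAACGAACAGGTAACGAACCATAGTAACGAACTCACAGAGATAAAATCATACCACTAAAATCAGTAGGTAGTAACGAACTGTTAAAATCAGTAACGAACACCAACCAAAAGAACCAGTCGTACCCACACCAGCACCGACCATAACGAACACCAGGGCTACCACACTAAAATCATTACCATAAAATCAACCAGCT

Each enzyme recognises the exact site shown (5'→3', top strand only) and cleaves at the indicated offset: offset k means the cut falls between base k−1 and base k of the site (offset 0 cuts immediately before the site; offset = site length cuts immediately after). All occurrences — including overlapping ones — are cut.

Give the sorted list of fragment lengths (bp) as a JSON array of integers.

Scan for sites:
  VbrI (TAAAATCA, off=8): starts [83, 97, 124, 207, 221] → cuts [91, 105, 132, 215, 229]
  YnoI (ACCA, off=2): starts [15, 18, 22, 29, 59, 92, 141, 145, 154, 169, 179, 191, 200, 217, 229] → cuts [17, 20, 24, 31, 61, 94, 143, 147, 156, 171, 181, 193, 202, 219, 231]
  KluIV (TAACGAAC, off=0): starts [9, 42, 53, 66, 113, 133, 183, 235] → cuts [9, 42, 53, 66, 113, 133, 183, 235]

All cut coordinates (distinct, sorted): [9, 17, 20, 24, 31, 42, 53, 61, 66, 91, 94, 105, 113, 132, 133, 143, 147, 156, 171, 181, 183, 193, 202, 215, 219, 229, 231, 235]

Fragments:
  9→17: 8 bp
  17→20: 3 bp
  20→24: 4 bp
  24→31: 7 bp
  31→42: 11 bp
  42→53: 11 bp
  53→61: 8 bp
  61→66: 5 bp
  66→91: 25 bp
  91→94: 3 bp
  94→105: 11 bp
  105→113: 8 bp
  113→132: 19 bp
  132→133: 1 bp
  133→143: 10 bp
  143→147: 4 bp
  147→156: 9 bp
  156→171: 15 bp
  171→181: 10 bp
  181→183: 2 bp
  183→193: 10 bp
  193→202: 9 bp
  202→215: 13 bp
  215→219: 4 bp
  219→229: 10 bp
  229→231: 2 bp
  231→235: 4 bp
  235→9 (wrap): 236-235+9 = 10 bp

[1,2,2,3,3,4,4,4,4,5,7,8,8,8,9,9,10,10,10,10,10,11,11,11,13,15,19,25]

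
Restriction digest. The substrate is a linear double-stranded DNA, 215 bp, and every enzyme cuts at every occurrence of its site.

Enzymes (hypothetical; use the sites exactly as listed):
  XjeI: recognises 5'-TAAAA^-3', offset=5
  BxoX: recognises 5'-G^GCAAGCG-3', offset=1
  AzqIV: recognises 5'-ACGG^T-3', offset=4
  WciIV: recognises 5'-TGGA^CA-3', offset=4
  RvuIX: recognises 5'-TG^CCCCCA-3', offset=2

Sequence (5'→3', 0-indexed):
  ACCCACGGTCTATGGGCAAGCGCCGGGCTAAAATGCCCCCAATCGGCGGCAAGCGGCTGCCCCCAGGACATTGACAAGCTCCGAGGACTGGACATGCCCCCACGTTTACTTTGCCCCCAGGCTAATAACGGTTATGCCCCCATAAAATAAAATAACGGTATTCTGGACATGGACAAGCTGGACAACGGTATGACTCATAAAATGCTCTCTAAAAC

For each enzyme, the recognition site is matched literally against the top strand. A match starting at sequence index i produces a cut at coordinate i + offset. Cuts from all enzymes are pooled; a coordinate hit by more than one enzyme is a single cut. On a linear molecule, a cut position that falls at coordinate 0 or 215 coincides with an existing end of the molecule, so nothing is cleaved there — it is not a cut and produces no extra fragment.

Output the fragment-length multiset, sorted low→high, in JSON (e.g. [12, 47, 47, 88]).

Site scan:
  XjeI TAAAA/5: at [28, 142, 147, 197, 209] ⇒ [33, 147, 152, 202, 214]
  BxoX GGCAAGCG/1: at [14, 47] ⇒ [15, 48]
  AzqIV ACGGT/4: at [4, 127, 154, 184] ⇒ [8, 131, 158, 188]
  WciIV TGGACA/4: at [88, 163, 169, 178] ⇒ [92, 167, 173, 182]
  RvuIX TGCCCCCA/2: at [33, 57, 94, 111, 134] ⇒ [35, 59, 96, 113, 136]

Pooled cuts: [8, 15, 33, 35, 48, 59, 92, 96, 113, 131, 136, 147, 152, 158, 167, 173, 182, 188, 202, 214]

Fragments:
  [0,8): 8 bp
  [8,15): 7 bp
  [15,33): 18 bp
  [33,35): 2 bp
  [35,48): 13 bp
  [48,59): 11 bp
  [59,92): 33 bp
  [92,96): 4 bp
  [96,113): 17 bp
  [113,131): 18 bp
  [131,136): 5 bp
  [136,147): 11 bp
  [147,152): 5 bp
  [152,158): 6 bp
  [158,167): 9 bp
  [167,173): 6 bp
  [173,182): 9 bp
  [182,188): 6 bp
  [188,202): 14 bp
  [202,214): 12 bp
  [214,215): 1 bp

[1,2,4,5,5,6,6,6,7,8,9,9,11,11,12,13,14,17,18,18,33]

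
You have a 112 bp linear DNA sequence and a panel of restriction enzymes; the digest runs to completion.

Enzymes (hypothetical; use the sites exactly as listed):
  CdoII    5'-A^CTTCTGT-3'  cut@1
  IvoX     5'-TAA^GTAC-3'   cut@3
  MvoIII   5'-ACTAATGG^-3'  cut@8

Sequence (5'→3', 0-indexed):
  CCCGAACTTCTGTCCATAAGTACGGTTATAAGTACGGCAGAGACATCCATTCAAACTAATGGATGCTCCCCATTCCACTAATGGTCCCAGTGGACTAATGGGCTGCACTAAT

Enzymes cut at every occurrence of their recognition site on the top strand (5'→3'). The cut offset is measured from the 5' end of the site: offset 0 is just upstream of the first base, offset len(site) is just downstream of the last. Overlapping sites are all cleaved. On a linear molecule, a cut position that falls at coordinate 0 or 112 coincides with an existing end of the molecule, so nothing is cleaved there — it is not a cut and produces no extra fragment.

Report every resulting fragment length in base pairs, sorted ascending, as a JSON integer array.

[6,11,12,13,17,22,31]

Site scan:
  CdoII (ACTTCTGT, off=1): starts [5] → cuts [6]
  IvoX (TAAGTAC, off=3): starts [16, 28] → cuts [19, 31]
  MvoIII (ACTAATGG, off=8): starts [54, 76, 93] → cuts [62, 84, 101]

All cut coordinates (distinct, sorted): [6, 19, 31, 62, 84, 101]

Fragments:
  [0,6): 6 bp
  [6,19): 13 bp
  [19,31): 12 bp
  [31,62): 31 bp
  [62,84): 22 bp
  [84,101): 17 bp
  [101,112): 11 bp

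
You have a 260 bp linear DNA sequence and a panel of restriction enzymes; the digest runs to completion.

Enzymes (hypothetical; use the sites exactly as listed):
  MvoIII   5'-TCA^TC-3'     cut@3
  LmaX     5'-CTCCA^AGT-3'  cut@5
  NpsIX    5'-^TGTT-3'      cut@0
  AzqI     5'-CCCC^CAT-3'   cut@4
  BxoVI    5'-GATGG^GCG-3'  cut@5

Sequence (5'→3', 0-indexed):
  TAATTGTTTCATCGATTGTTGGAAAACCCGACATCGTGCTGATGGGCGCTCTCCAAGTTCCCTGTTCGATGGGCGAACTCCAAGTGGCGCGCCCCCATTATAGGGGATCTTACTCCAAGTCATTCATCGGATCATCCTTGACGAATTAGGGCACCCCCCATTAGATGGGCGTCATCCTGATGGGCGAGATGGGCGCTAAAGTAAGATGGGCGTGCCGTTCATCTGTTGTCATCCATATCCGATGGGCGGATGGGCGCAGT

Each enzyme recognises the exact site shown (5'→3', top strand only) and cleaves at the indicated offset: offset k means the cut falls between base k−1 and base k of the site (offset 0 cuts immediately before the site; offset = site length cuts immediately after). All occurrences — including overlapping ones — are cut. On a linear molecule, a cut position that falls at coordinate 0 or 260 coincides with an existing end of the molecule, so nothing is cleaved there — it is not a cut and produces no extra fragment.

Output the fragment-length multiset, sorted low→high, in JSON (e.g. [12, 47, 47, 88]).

Per-enzyme occurrences:
  MvoIII TCATC/3: at [8, 123, 131, 171, 218, 228] ⇒ [11, 126, 134, 174, 221, 231]
  LmaX CTCCAAGT/5: at [50, 77, 112] ⇒ [55, 82, 117]
  NpsIX TGTT/0: at [4, 16, 62, 223] ⇒ [4, 16, 62, 223]
  AzqI CCCCCAT/4: at [91, 154] ⇒ [95, 158]
  BxoVI GATGGGCG/5: at [40, 67, 163, 178, 187, 204, 240, 248] ⇒ [45, 72, 168, 183, 192, 209, 245, 253]

Pooled cuts: [4, 11, 16, 45, 55, 62, 72, 82, 95, 117, 126, 134, 158, 168, 174, 183, 192, 209, 221, 223, 231, 245, 253]

Fragment lengths:
  [0,4): 4 bp
  [4,11): 7 bp
  [11,16): 5 bp
  [16,45): 29 bp
  [45,55): 10 bp
  [55,62): 7 bp
  [62,72): 10 bp
  [72,82): 10 bp
  [82,95): 13 bp
  [95,117): 22 bp
  [117,126): 9 bp
  [126,134): 8 bp
  [134,158): 24 bp
  [158,168): 10 bp
  [168,174): 6 bp
  [174,183): 9 bp
  [183,192): 9 bp
  [192,209): 17 bp
  [209,221): 12 bp
  [221,223): 2 bp
  [223,231): 8 bp
  [231,245): 14 bp
  [245,253): 8 bp
  [253,260): 7 bp

[2,4,5,6,7,7,7,8,8,8,9,9,9,10,10,10,10,12,13,14,17,22,24,29]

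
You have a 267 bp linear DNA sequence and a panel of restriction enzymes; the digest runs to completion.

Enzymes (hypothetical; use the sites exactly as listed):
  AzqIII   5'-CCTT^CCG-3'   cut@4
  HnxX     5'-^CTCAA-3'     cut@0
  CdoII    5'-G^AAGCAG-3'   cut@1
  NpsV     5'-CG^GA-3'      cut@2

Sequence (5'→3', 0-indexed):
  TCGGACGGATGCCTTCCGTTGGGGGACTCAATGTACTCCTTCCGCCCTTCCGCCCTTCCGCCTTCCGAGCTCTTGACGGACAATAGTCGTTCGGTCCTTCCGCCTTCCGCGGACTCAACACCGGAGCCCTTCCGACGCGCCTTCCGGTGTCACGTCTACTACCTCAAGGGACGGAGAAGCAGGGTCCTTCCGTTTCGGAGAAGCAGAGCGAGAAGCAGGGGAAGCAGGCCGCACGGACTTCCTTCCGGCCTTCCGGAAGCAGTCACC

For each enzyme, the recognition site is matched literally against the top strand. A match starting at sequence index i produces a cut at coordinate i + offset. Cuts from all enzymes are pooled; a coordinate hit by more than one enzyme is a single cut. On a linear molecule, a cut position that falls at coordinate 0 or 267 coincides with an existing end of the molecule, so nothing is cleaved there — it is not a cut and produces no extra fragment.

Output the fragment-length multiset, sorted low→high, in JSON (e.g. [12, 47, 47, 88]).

Per-enzyme occurrences:
  AzqIII (CCTTCCG, off=4): starts [11, 37, 45, 53, 60, 95, 102, 127, 139, 185, 240, 248] → cuts [15, 41, 49, 57, 64, 99, 106, 131, 143, 189, 244, 252]
  HnxX (CTCAA, off=0): starts [26, 113, 162] → cuts [26, 113, 162]
  CdoII (GAAGCAG, off=1): starts [175, 199, 211, 220, 255] → cuts [176, 200, 212, 221, 256]
  NpsV (CGGA, off=2): starts [1, 5, 76, 109, 121, 171, 195, 233, 253] → cuts [3, 7, 78, 111, 123, 173, 197, 235, 255]

All cut coordinates (distinct, sorted): [3, 7, 15, 26, 41, 49, 57, 64, 78, 99, 106, 111, 113, 123, 131, 143, 162, 173, 176, 189, 197, 200, 212, 221, 235, 244, 252, 255, 256]

Fragment lengths:
  [0,3): 3 bp
  [3,7): 4 bp
  [7,15): 8 bp
  [15,26): 11 bp
  [26,41): 15 bp
  [41,49): 8 bp
  [49,57): 8 bp
  [57,64): 7 bp
  [64,78): 14 bp
  [78,99): 21 bp
  [99,106): 7 bp
  [106,111): 5 bp
  [111,113): 2 bp
  [113,123): 10 bp
  [123,131): 8 bp
  [131,143): 12 bp
  [143,162): 19 bp
  [162,173): 11 bp
  [173,176): 3 bp
  [176,189): 13 bp
  [189,197): 8 bp
  [197,200): 3 bp
  [200,212): 12 bp
  [212,221): 9 bp
  [221,235): 14 bp
  [235,244): 9 bp
  [244,252): 8 bp
  [252,255): 3 bp
  [255,256): 1 bp
  [256,267): 11 bp

[1,2,3,3,3,3,4,5,7,7,8,8,8,8,8,8,9,9,10,11,11,11,12,12,13,14,14,15,19,21]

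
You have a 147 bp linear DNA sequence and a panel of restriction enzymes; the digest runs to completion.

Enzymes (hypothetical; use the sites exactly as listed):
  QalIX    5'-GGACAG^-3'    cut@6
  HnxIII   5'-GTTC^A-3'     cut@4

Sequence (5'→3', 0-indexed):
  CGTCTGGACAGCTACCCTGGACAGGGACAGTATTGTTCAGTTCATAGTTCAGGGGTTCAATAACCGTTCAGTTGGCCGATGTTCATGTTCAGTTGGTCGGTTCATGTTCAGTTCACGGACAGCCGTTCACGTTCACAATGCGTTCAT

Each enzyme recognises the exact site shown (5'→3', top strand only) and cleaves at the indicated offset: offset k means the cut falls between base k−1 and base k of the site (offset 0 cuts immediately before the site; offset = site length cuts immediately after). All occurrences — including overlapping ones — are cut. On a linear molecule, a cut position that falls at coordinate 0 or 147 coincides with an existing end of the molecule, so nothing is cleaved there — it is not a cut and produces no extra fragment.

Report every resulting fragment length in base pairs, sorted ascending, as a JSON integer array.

Site scan:
  QalIX GGACAG/6: at [5, 18, 24, 116] ⇒ [11, 24, 30, 122]
  HnxIII GTTCA/4: at [34, 39, 46, 54, 65, 80, 86, 99, 105, 110, 124, 130, 141] ⇒ [38, 43, 50, 58, 69, 84, 90, 103, 109, 114, 128, 134, 145]

Pooled cuts: [11, 24, 30, 38, 43, 50, 58, 69, 84, 90, 103, 109, 114, 122, 128, 134, 145]

Fragments:
  [0,11): 11 bp
  [11,24): 13 bp
  [24,30): 6 bp
  [30,38): 8 bp
  [38,43): 5 bp
  [43,50): 7 bp
  [50,58): 8 bp
  [58,69): 11 bp
  [69,84): 15 bp
  [84,90): 6 bp
  [90,103): 13 bp
  [103,109): 6 bp
  [109,114): 5 bp
  [114,122): 8 bp
  [122,128): 6 bp
  [128,134): 6 bp
  [134,145): 11 bp
  [145,147): 2 bp

[2,5,5,6,6,6,6,6,7,8,8,8,11,11,11,13,13,15]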